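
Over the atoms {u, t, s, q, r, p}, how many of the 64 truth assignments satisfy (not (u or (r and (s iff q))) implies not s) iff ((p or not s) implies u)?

Initial set: {((not (u or (r and (s iff q))) implies not s) iff ((p or not s) implies u))}.
((not (u or (r and (s iff q))) implies not s) iff ((p or not s) implies u)): β-rule — branch into (not (u or (r and (s iff q))) implies not s), ((p or not s) implies u)  //  not (not (u or (r and (s iff q))) implies not s), not ((p or not s) implies u).
  branch 1 (add (not (u or (r and (s iff q))) implies not s), ((p or not s) implies u)):
    (not (u or (r and (s iff q))) implies not s): β-rule — branch into not not (u or (r and (s iff q)))  //  not s.
      branch 1.1 (add not not (u or (r and (s iff q)))):
        ((p or not s) implies u): β-rule — branch into not (p or not s)  //  u.
          branch 1.1.1 (add not (p or not s)):
            not (p or not s): α-rule — add not p, not not s.
            not not (u or (r and (s iff q))): β-rule — branch into u  //  (r and (s iff q)).
              branch 1.1.1.1 (add u):
                ○ open, literals {p=0, s=1, u=1}.
              branch 1.1.1.2 (add (r and (s iff q))):
                (r and (s iff q)): α-rule — add r, (s iff q).
                (s iff q): β-rule — branch into s, q  //  not s, not q.
                  branch 1.1.1.2.1 (add s, q):
                    ○ open, literals {p=0, q=1, r=1, s=1}.
                  branch 1.1.1.2.2 (add not s, not q):
                    × closes — contains both s and not s.
          branch 1.1.2 (add u):
            not not (u or (r and (s iff q))): β-rule — branch into u  //  (r and (s iff q)).
              branch 1.1.2.1 (add u):
                ○ open, literals {u=1}.
              branch 1.1.2.2 (add (r and (s iff q))):
                (r and (s iff q)): α-rule — add r, (s iff q).
                (s iff q): β-rule — branch into s, q  //  not s, not q.
                  branch 1.1.2.2.1 (add s, q):
                    ○ open, literals {q=1, r=1, s=1, u=1}.
                  branch 1.1.2.2.2 (add not s, not q):
                    ○ open, literals {q=0, r=1, s=0, u=1}.
      branch 1.2 (add not s):
        ((p or not s) implies u): β-rule — branch into not (p or not s)  //  u.
          branch 1.2.1 (add not (p or not s)):
            not (p or not s): α-rule — add not p, not not s.
            × closes — contains both s and not s.
          branch 1.2.2 (add u):
            ○ open, literals {s=0, u=1}.
  branch 2 (add not (not (u or (r and (s iff q))) implies not s), not ((p or not s) implies u)):
    not (not (u or (r and (s iff q))) implies not s): α-rule — add not (u or (r and (s iff q))), not not s.
    not ((p or not s) implies u): α-rule — add (p or not s), not u.
    not (u or (r and (s iff q))): α-rule — add not u, not (r and (s iff q)).
    (p or not s): β-rule — branch into p  //  not s.
      branch 2.1 (add p):
        not (r and (s iff q)): β-rule — branch into not r  //  not (s iff q).
          branch 2.1.1 (add not r):
            ○ open, literals {p=1, r=0, s=1, u=0}.
          branch 2.1.2 (add not (s iff q)):
            not (s iff q): β-rule — branch into s, not q  //  not s, q.
              branch 2.1.2.1 (add s, not q):
                ○ open, literals {p=1, q=0, s=1, u=0}.
              branch 2.1.2.2 (add not s, q):
                × closes — contains both s and not s.
      branch 2.2 (add not s):
        × closes — contains both s and not s.
4 branches closed, 8 open.
Each open branch fixes some atoms; the unmentioned ones are free. Counting distinct full assignments: branch {p=0, s=1, u=1} (t, q, r) contributes 8 new; branch {p=0, q=1, r=1, s=1} (u, t) contributes 2 new; branch {u=1} (t, s, q, r, p) contributes 24 new; branch {q=1, r=1, s=1, u=1} (t, p) contributes 0 new; branch {q=0, r=1, s=0, u=1} (t, p) contributes 0 new; branch {s=0, u=1} (t, q, r, p) contributes 0 new; branch {p=1, r=0, s=1, u=0} (t, q) contributes 4 new; branch {p=1, q=0, s=1, u=0} (t, r) contributes 2 new. Total: 40.

40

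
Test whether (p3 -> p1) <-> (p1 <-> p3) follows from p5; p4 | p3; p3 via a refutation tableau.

Initial set: {p5; (p4 | p3); p3; ~((p3 -> p1) <-> (p1 <-> p3))}.
(p4 | p3): β-rule — branch into p4  //  p3.
  branch 1 (add p4):
    ~((p3 -> p1) <-> (p1 <-> p3)): β-rule — branch into (p3 -> p1), ~(p1 <-> p3)  //  ~(p3 -> p1), (p1 <-> p3).
      branch 1.1 (add (p3 -> p1), ~(p1 <-> p3)):
        (p3 -> p1): β-rule — branch into ~p3  //  p1.
          branch 1.1.1 (add ~p3):
            × closes — contains both p3 and ~p3.
          branch 1.1.2 (add p1):
            ~(p1 <-> p3): β-rule — branch into p1, ~p3  //  ~p1, p3.
              branch 1.1.2.1 (add p1, ~p3):
                × closes — contains both p3 and ~p3.
              branch 1.1.2.2 (add ~p1, p3):
                × closes — contains both p1 and ~p1.
      branch 1.2 (add ~(p3 -> p1), (p1 <-> p3)):
        ~(p3 -> p1): α-rule — add p3, ~p1.
        (p1 <-> p3): β-rule — branch into p1, p3  //  ~p1, ~p3.
          branch 1.2.1 (add p1, p3):
            × closes — contains both p1 and ~p1.
          branch 1.2.2 (add ~p1, ~p3):
            × closes — contains both p3 and ~p3.
  branch 2 (add p3):
    ~((p3 -> p1) <-> (p1 <-> p3)): β-rule — branch into (p3 -> p1), ~(p1 <-> p3)  //  ~(p3 -> p1), (p1 <-> p3).
      branch 2.1 (add (p3 -> p1), ~(p1 <-> p3)):
        (p3 -> p1): β-rule — branch into ~p3  //  p1.
          branch 2.1.1 (add ~p3):
            × closes — contains both p3 and ~p3.
          branch 2.1.2 (add p1):
            ~(p1 <-> p3): β-rule — branch into p1, ~p3  //  ~p1, p3.
              branch 2.1.2.1 (add p1, ~p3):
                × closes — contains both p3 and ~p3.
              branch 2.1.2.2 (add ~p1, p3):
                × closes — contains both p1 and ~p1.
      branch 2.2 (add ~(p3 -> p1), (p1 <-> p3)):
        ~(p3 -> p1): α-rule — add p3, ~p1.
        (p1 <-> p3): β-rule — branch into p1, p3  //  ~p1, ~p3.
          branch 2.2.1 (add p1, p3):
            × closes — contains both p1 and ~p1.
          branch 2.2.2 (add ~p1, ~p3):
            × closes — contains both p3 and ~p3.
All 10 branches close.
Every branch closed, so the premises entail the conclusion.

Yes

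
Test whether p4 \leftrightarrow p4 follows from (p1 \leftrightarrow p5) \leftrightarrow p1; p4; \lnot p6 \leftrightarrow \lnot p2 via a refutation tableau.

Initial set: {((p1 \leftrightarrow p5) \leftrightarrow p1); p4; (\lnot p6 \leftrightarrow \lnot p2); \lnot (p4 \leftrightarrow p4)}.
((p1 \leftrightarrow p5) \leftrightarrow p1): β-rule — branch into (p1 \leftrightarrow p5), p1  //  \lnot (p1 \leftrightarrow p5), \lnot p1.
  branch 1 (add (p1 \leftrightarrow p5), p1):
    (\lnot p6 \leftrightarrow \lnot p2): β-rule — branch into \lnot p6, \lnot p2  //  \lnot \lnot p6, \lnot \lnot p2.
      branch 1.1 (add \lnot p6, \lnot p2):
        \lnot (p4 \leftrightarrow p4): β-rule — branch into p4, \lnot p4  //  \lnot p4, p4.
          branch 1.1.1 (add p4, \lnot p4):
            × closes — contains both p4 and \lnot p4.
          branch 1.1.2 (add \lnot p4, p4):
            × closes — contains both p4 and \lnot p4.
      branch 1.2 (add \lnot \lnot p6, \lnot \lnot p2):
        \lnot (p4 \leftrightarrow p4): β-rule — branch into p4, \lnot p4  //  \lnot p4, p4.
          branch 1.2.1 (add p4, \lnot p4):
            × closes — contains both p4 and \lnot p4.
          branch 1.2.2 (add \lnot p4, p4):
            × closes — contains both p4 and \lnot p4.
  branch 2 (add \lnot (p1 \leftrightarrow p5), \lnot p1):
    (\lnot p6 \leftrightarrow \lnot p2): β-rule — branch into \lnot p6, \lnot p2  //  \lnot \lnot p6, \lnot \lnot p2.
      branch 2.1 (add \lnot p6, \lnot p2):
        \lnot (p4 \leftrightarrow p4): β-rule — branch into p4, \lnot p4  //  \lnot p4, p4.
          branch 2.1.1 (add p4, \lnot p4):
            × closes — contains both p4 and \lnot p4.
          branch 2.1.2 (add \lnot p4, p4):
            × closes — contains both p4 and \lnot p4.
      branch 2.2 (add \lnot \lnot p6, \lnot \lnot p2):
        \lnot (p4 \leftrightarrow p4): β-rule — branch into p4, \lnot p4  //  \lnot p4, p4.
          branch 2.2.1 (add p4, \lnot p4):
            × closes — contains both p4 and \lnot p4.
          branch 2.2.2 (add \lnot p4, p4):
            × closes — contains both p4 and \lnot p4.
All 8 branches close.
Every branch closed, so the premises entail the conclusion.

Yes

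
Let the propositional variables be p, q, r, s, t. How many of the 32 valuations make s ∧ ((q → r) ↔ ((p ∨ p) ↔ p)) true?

12

Initial set: {T (s ∧ ((q → r) ↔ ((p ∨ p) ↔ p)))}.
T (s ∧ ((q → r) ↔ ((p ∨ p) ↔ p))): α-rule — add T s, T ((q → r) ↔ ((p ∨ p) ↔ p)).
T ((q → r) ↔ ((p ∨ p) ↔ p)): β-rule — branch into T (q → r), T ((p ∨ p) ↔ p)  //  F (q → r), F ((p ∨ p) ↔ p).
  branch 1 (add T (q → r), T ((p ∨ p) ↔ p)):
    T (q → r): β-rule — branch into F q  //  T r.
      branch 1.1 (add F q):
        T ((p ∨ p) ↔ p): β-rule — branch into T (p ∨ p), T p  //  F (p ∨ p), F p.
          branch 1.1.1 (add T (p ∨ p), T p):
            T (p ∨ p): β-rule — branch into T p  //  T p.
              branch 1.1.1.1 (add T p):
                ○ open, literals {p=true, q=false, s=true}.
              branch 1.1.1.2 (add T p):
                ○ open, literals {p=true, q=false, s=true}.
          branch 1.1.2 (add F (p ∨ p), F p):
            F (p ∨ p): α-rule — add F p, F p.
            ○ open, literals {p=false, q=false, s=true}.
      branch 1.2 (add T r):
        T ((p ∨ p) ↔ p): β-rule — branch into T (p ∨ p), T p  //  F (p ∨ p), F p.
          branch 1.2.1 (add T (p ∨ p), T p):
            T (p ∨ p): β-rule — branch into T p  //  T p.
              branch 1.2.1.1 (add T p):
                ○ open, literals {p=true, r=true, s=true}.
              branch 1.2.1.2 (add T p):
                ○ open, literals {p=true, r=true, s=true}.
          branch 1.2.2 (add F (p ∨ p), F p):
            F (p ∨ p): α-rule — add F p, F p.
            ○ open, literals {p=false, r=true, s=true}.
  branch 2 (add F (q → r), F ((p ∨ p) ↔ p)):
    F (q → r): α-rule — add T q, F r.
    F ((p ∨ p) ↔ p): β-rule — branch into T (p ∨ p), F p  //  F (p ∨ p), T p.
      branch 2.1 (add T (p ∨ p), F p):
        T (p ∨ p): β-rule — branch into T p  //  T p.
          branch 2.1.1 (add T p):
            × closes — contains both p and ¬p.
          branch 2.1.2 (add T p):
            × closes — contains both p and ¬p.
      branch 2.2 (add F (p ∨ p), T p):
        F (p ∨ p): α-rule — add F p, F p.
        × closes — contains both p and ¬p.
3 branches closed, 6 open.
Each open branch fixes some atoms; the unmentioned ones are free. Counting distinct full assignments: branch {p=true, q=false, s=true} (r, t) contributes 4 new; branch {p=true, q=false, s=true} (r, t) contributes 0 new; branch {p=false, q=false, s=true} (r, t) contributes 4 new; branch {p=true, r=true, s=true} (q, t) contributes 2 new; branch {p=true, r=true, s=true} (q, t) contributes 0 new; branch {p=false, r=true, s=true} (q, t) contributes 2 new. Total: 12.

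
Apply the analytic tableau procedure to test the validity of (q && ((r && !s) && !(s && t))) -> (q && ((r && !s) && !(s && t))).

Assume the negation and expand:
Initial set: {F ((q && ((r && !s) && !(s && t))) -> (q && ((r && !s) && !(s && t))))}.
F ((q && ((r && !s) && !(s && t))) -> (q && ((r && !s) && !(s && t)))): α-rule — add T (q && ((r && !s) && !(s && t))), F (q && ((r && !s) && !(s && t))).
T (q && ((r && !s) && !(s && t))): α-rule — add T q, T ((r && !s) && !(s && t)).
T ((r && !s) && !(s && t)): α-rule — add T (r && !s), T !(s && t).
T (r && !s): α-rule — add T r, T !s.
F (q && ((r && !s) && !(s && t))): β-rule — branch into F q  //  F ((r && !s) && !(s && t)).
  branch 1 (add F q):
    × closes — contains both q and !q.
  branch 2 (add F ((r && !s) && !(s && t))):
    T !(s && t): β-rule — branch into F s  //  F t.
      branch 2.1 (add F s):
        F ((r && !s) && !(s && t)): β-rule — branch into F (r && !s)  //  F !(s && t).
          branch 2.1.1 (add F (r && !s)):
            F (r && !s): β-rule — branch into F r  //  F !s.
              branch 2.1.1.1 (add F r):
                × closes — contains both r and !r.
              branch 2.1.1.2 (add F !s):
                × closes — contains both s and !s.
          branch 2.1.2 (add F !(s && t)):
            F !(s && t): α-rule — add T s, T t.
            × closes — contains both s and !s.
      branch 2.2 (add F t):
        F ((r && !s) && !(s && t)): β-rule — branch into F (r && !s)  //  F !(s && t).
          branch 2.2.1 (add F (r && !s)):
            F (r && !s): β-rule — branch into F r  //  F !s.
              branch 2.2.1.1 (add F r):
                × closes — contains both r and !r.
              branch 2.2.1.2 (add F !s):
                × closes — contains both s and !s.
          branch 2.2.2 (add F !(s && t)):
            F !(s && t): α-rule — add T s, T t.
            × closes — contains both s and !s.
All 7 branches close.
Every branch closed, so the negation is unsatisfiable and the formula is valid.

Valid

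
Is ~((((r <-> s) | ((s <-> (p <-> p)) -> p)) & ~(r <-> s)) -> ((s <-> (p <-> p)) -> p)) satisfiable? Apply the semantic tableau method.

Unsatisfiable

Initial set: {~((((r <-> s) | ((s <-> (p <-> p)) -> p)) & ~(r <-> s)) -> ((s <-> (p <-> p)) -> p))}.
~((((r <-> s) | ((s <-> (p <-> p)) -> p)) & ~(r <-> s)) -> ((s <-> (p <-> p)) -> p)): α-rule — add (((r <-> s) | ((s <-> (p <-> p)) -> p)) & ~(r <-> s)), ~((s <-> (p <-> p)) -> p).
(((r <-> s) | ((s <-> (p <-> p)) -> p)) & ~(r <-> s)): α-rule — add ((r <-> s) | ((s <-> (p <-> p)) -> p)), ~(r <-> s).
~((s <-> (p <-> p)) -> p): α-rule — add (s <-> (p <-> p)), ~p.
((r <-> s) | ((s <-> (p <-> p)) -> p)): β-rule — branch into (r <-> s)  //  ((s <-> (p <-> p)) -> p).
  branch 1 (add (r <-> s)):
    ~(r <-> s): β-rule — branch into r, ~s  //  ~r, s.
      branch 1.1 (add r, ~s):
        (s <-> (p <-> p)): β-rule — branch into s, (p <-> p)  //  ~s, ~(p <-> p).
          branch 1.1.1 (add s, (p <-> p)):
            × closes — contains both s and ~s.
          branch 1.1.2 (add ~s, ~(p <-> p)):
            (r <-> s): β-rule — branch into r, s  //  ~r, ~s.
              branch 1.1.2.1 (add r, s):
                × closes — contains both s and ~s.
              branch 1.1.2.2 (add ~r, ~s):
                × closes — contains both r and ~r.
      branch 1.2 (add ~r, s):
        (s <-> (p <-> p)): β-rule — branch into s, (p <-> p)  //  ~s, ~(p <-> p).
          branch 1.2.1 (add s, (p <-> p)):
            (r <-> s): β-rule — branch into r, s  //  ~r, ~s.
              branch 1.2.1.1 (add r, s):
                × closes — contains both r and ~r.
              branch 1.2.1.2 (add ~r, ~s):
                × closes — contains both s and ~s.
          branch 1.2.2 (add ~s, ~(p <-> p)):
            × closes — contains both s and ~s.
  branch 2 (add ((s <-> (p <-> p)) -> p)):
    ~(r <-> s): β-rule — branch into r, ~s  //  ~r, s.
      branch 2.1 (add r, ~s):
        (s <-> (p <-> p)): β-rule — branch into s, (p <-> p)  //  ~s, ~(p <-> p).
          branch 2.1.1 (add s, (p <-> p)):
            × closes — contains both s and ~s.
          branch 2.1.2 (add ~s, ~(p <-> p)):
            ((s <-> (p <-> p)) -> p): β-rule — branch into ~(s <-> (p <-> p))  //  p.
              branch 2.1.2.1 (add ~(s <-> (p <-> p))):
                ~(p <-> p): β-rule — branch into p, ~p  //  ~p, p.
                  branch 2.1.2.1.1 (add p, ~p):
                    × closes — contains both p and ~p.
                  branch 2.1.2.1.2 (add ~p, p):
                    × closes — contains both p and ~p.
              branch 2.1.2.2 (add p):
                × closes — contains both p and ~p.
      branch 2.2 (add ~r, s):
        (s <-> (p <-> p)): β-rule — branch into s, (p <-> p)  //  ~s, ~(p <-> p).
          branch 2.2.1 (add s, (p <-> p)):
            ((s <-> (p <-> p)) -> p): β-rule — branch into ~(s <-> (p <-> p))  //  p.
              branch 2.2.1.1 (add ~(s <-> (p <-> p))):
                (p <-> p): β-rule — branch into p, p  //  ~p, ~p.
                  branch 2.2.1.1.1 (add p, p):
                    × closes — contains both p and ~p.
                  branch 2.2.1.1.2 (add ~p, ~p):
                    ~(s <-> (p <-> p)): β-rule — branch into s, ~(p <-> p)  //  ~s, (p <-> p).
                      branch 2.2.1.1.2.1 (add s, ~(p <-> p)):
                        ~(p <-> p): β-rule — branch into p, ~p  //  ~p, p.
                          branch 2.2.1.1.2.1.1 (add p, ~p):
                            × closes — contains both p and ~p.
                          branch 2.2.1.1.2.1.2 (add ~p, p):
                            × closes — contains both p and ~p.
                      branch 2.2.1.1.2.2 (add ~s, (p <-> p)):
                        × closes — contains both s and ~s.
              branch 2.2.1.2 (add p):
                × closes — contains both p and ~p.
          branch 2.2.2 (add ~s, ~(p <-> p)):
            × closes — contains both s and ~s.
All 16 branches close.
Every branch closed; the formula is unsatisfiable.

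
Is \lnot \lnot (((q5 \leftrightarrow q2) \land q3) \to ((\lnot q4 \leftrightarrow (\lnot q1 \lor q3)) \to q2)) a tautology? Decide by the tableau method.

Not valid

Assume the negation and expand:
Initial set: {\lnot \lnot \lnot (((q5 \leftrightarrow q2) \land q3) \to ((\lnot q4 \leftrightarrow (\lnot q1 \lor q3)) \to q2))}.
\lnot \lnot \lnot (((q5 \leftrightarrow q2) \land q3) \to ((\lnot q4 \leftrightarrow (\lnot q1 \lor q3)) \to q2)): drop double negation, giving \lnot (((q5 \leftrightarrow q2) \land q3) \to ((\lnot q4 \leftrightarrow (\lnot q1 \lor q3)) \to q2)).
\lnot (((q5 \leftrightarrow q2) \land q3) \to ((\lnot q4 \leftrightarrow (\lnot q1 \lor q3)) \to q2)): α-rule — add ((q5 \leftrightarrow q2) \land q3), \lnot ((\lnot q4 \leftrightarrow (\lnot q1 \lor q3)) \to q2).
((q5 \leftrightarrow q2) \land q3): α-rule — add (q5 \leftrightarrow q2), q3.
\lnot ((\lnot q4 \leftrightarrow (\lnot q1 \lor q3)) \to q2): α-rule — add (\lnot q4 \leftrightarrow (\lnot q1 \lor q3)), \lnot q2.
(q5 \leftrightarrow q2): β-rule — branch into q5, q2  //  \lnot q5, \lnot q2.
  branch 1 (add q5, q2):
    × closes — contains both q2 and \lnot q2.
  branch 2 (add \lnot q5, \lnot q2):
    (\lnot q4 \leftrightarrow (\lnot q1 \lor q3)): β-rule — branch into \lnot q4, (\lnot q1 \lor q3)  //  \lnot \lnot q4, \lnot (\lnot q1 \lor q3).
      branch 2.1 (add \lnot q4, (\lnot q1 \lor q3)):
        (\lnot q1 \lor q3): β-rule — branch into \lnot q1  //  q3.
          branch 2.1.1 (add \lnot q1):
            ○ open, literals {q1=F, q2=F, q3=T, q4=F, q5=F}.
          branch 2.1.2 (add q3):
            ○ open, literals {q2=F, q3=T, q4=F, q5=F}.
      branch 2.2 (add \lnot \lnot q4, \lnot (\lnot q1 \lor q3)):
        \lnot (\lnot q1 \lor q3): α-rule — add \lnot \lnot q1, \lnot q3.
        × closes — contains both q3 and \lnot q3.
2 branches closed, 2 open.
An open branch gives a countermodel: q1=F, q2=F, q3=T, q4=F, q5=F (unmentioned atoms arbitrary); under it the original formula is false.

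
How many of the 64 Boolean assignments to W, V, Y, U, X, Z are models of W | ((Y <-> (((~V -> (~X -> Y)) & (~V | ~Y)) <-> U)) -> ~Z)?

56

Initial set: {(W | ((Y <-> (((~V -> (~X -> Y)) & (~V | ~Y)) <-> U)) -> ~Z))}.
(W | ((Y <-> (((~V -> (~X -> Y)) & (~V | ~Y)) <-> U)) -> ~Z)): β-rule — branch into W  //  ((Y <-> (((~V -> (~X -> Y)) & (~V | ~Y)) <-> U)) -> ~Z).
  branch 1 (add W):
    ○ open, literals {W=T}.
  branch 2 (add ((Y <-> (((~V -> (~X -> Y)) & (~V | ~Y)) <-> U)) -> ~Z)):
    ((Y <-> (((~V -> (~X -> Y)) & (~V | ~Y)) <-> U)) -> ~Z): β-rule — branch into ~(Y <-> (((~V -> (~X -> Y)) & (~V | ~Y)) <-> U))  //  ~Z.
      branch 2.1 (add ~(Y <-> (((~V -> (~X -> Y)) & (~V | ~Y)) <-> U))):
        ~(Y <-> (((~V -> (~X -> Y)) & (~V | ~Y)) <-> U)): β-rule — branch into Y, ~(((~V -> (~X -> Y)) & (~V | ~Y)) <-> U)  //  ~Y, (((~V -> (~X -> Y)) & (~V | ~Y)) <-> U).
          branch 2.1.1 (add Y, ~(((~V -> (~X -> Y)) & (~V | ~Y)) <-> U)):
            ~(((~V -> (~X -> Y)) & (~V | ~Y)) <-> U): β-rule — branch into ((~V -> (~X -> Y)) & (~V | ~Y)), ~U  //  ~((~V -> (~X -> Y)) & (~V | ~Y)), U.
              branch 2.1.1.1 (add ((~V -> (~X -> Y)) & (~V | ~Y)), ~U):
                ((~V -> (~X -> Y)) & (~V | ~Y)): α-rule — add (~V -> (~X -> Y)), (~V | ~Y).
                (~V -> (~X -> Y)): β-rule — branch into ~~V  //  (~X -> Y).
                  branch 2.1.1.1.1 (add ~~V):
                    (~V | ~Y): β-rule — branch into ~V  //  ~Y.
                      branch 2.1.1.1.1.1 (add ~V):
                        × closes — contains both V and ~V.
                      branch 2.1.1.1.1.2 (add ~Y):
                        × closes — contains both Y and ~Y.
                  branch 2.1.1.1.2 (add (~X -> Y)):
                    (~V | ~Y): β-rule — branch into ~V  //  ~Y.
                      branch 2.1.1.1.2.1 (add ~V):
                        (~X -> Y): β-rule — branch into ~~X  //  Y.
                          branch 2.1.1.1.2.1.1 (add ~~X):
                            ○ open, literals {U=F, V=F, X=T, Y=T}.
                          branch 2.1.1.1.2.1.2 (add Y):
                            ○ open, literals {U=F, V=F, Y=T}.
                      branch 2.1.1.1.2.2 (add ~Y):
                        × closes — contains both Y and ~Y.
              branch 2.1.1.2 (add ~((~V -> (~X -> Y)) & (~V | ~Y)), U):
                ~((~V -> (~X -> Y)) & (~V | ~Y)): β-rule — branch into ~(~V -> (~X -> Y))  //  ~(~V | ~Y).
                  branch 2.1.1.2.1 (add ~(~V -> (~X -> Y))):
                    ~(~V -> (~X -> Y)): α-rule — add ~V, ~(~X -> Y).
                    ~(~X -> Y): α-rule — add ~X, ~Y.
                    × closes — contains both Y and ~Y.
                  branch 2.1.1.2.2 (add ~(~V | ~Y)):
                    ~(~V | ~Y): α-rule — add ~~V, ~~Y.
                    ○ open, literals {U=T, V=T, Y=T}.
          branch 2.1.2 (add ~Y, (((~V -> (~X -> Y)) & (~V | ~Y)) <-> U)):
            (((~V -> (~X -> Y)) & (~V | ~Y)) <-> U): β-rule — branch into ((~V -> (~X -> Y)) & (~V | ~Y)), U  //  ~((~V -> (~X -> Y)) & (~V | ~Y)), ~U.
              branch 2.1.2.1 (add ((~V -> (~X -> Y)) & (~V | ~Y)), U):
                ((~V -> (~X -> Y)) & (~V | ~Y)): α-rule — add (~V -> (~X -> Y)), (~V | ~Y).
                (~V -> (~X -> Y)): β-rule — branch into ~~V  //  (~X -> Y).
                  branch 2.1.2.1.1 (add ~~V):
                    (~V | ~Y): β-rule — branch into ~V  //  ~Y.
                      branch 2.1.2.1.1.1 (add ~V):
                        × closes — contains both V and ~V.
                      branch 2.1.2.1.1.2 (add ~Y):
                        ○ open, literals {U=T, V=T, Y=F}.
                  branch 2.1.2.1.2 (add (~X -> Y)):
                    (~V | ~Y): β-rule — branch into ~V  //  ~Y.
                      branch 2.1.2.1.2.1 (add ~V):
                        (~X -> Y): β-rule — branch into ~~X  //  Y.
                          branch 2.1.2.1.2.1.1 (add ~~X):
                            ○ open, literals {U=T, V=F, X=T, Y=F}.
                          branch 2.1.2.1.2.1.2 (add Y):
                            × closes — contains both Y and ~Y.
                      branch 2.1.2.1.2.2 (add ~Y):
                        (~X -> Y): β-rule — branch into ~~X  //  Y.
                          branch 2.1.2.1.2.2.1 (add ~~X):
                            ○ open, literals {U=T, X=T, Y=F}.
                          branch 2.1.2.1.2.2.2 (add Y):
                            × closes — contains both Y and ~Y.
              branch 2.1.2.2 (add ~((~V -> (~X -> Y)) & (~V | ~Y)), ~U):
                ~((~V -> (~X -> Y)) & (~V | ~Y)): β-rule — branch into ~(~V -> (~X -> Y))  //  ~(~V | ~Y).
                  branch 2.1.2.2.1 (add ~(~V -> (~X -> Y))):
                    ~(~V -> (~X -> Y)): α-rule — add ~V, ~(~X -> Y).
                    ~(~X -> Y): α-rule — add ~X, ~Y.
                    ○ open, literals {U=F, V=F, X=F, Y=F}.
                  branch 2.1.2.2.2 (add ~(~V | ~Y)):
                    ~(~V | ~Y): α-rule — add ~~V, ~~Y.
                    × closes — contains both Y and ~Y.
      branch 2.2 (add ~Z):
        ○ open, literals {Z=F}.
8 branches closed, 9 open.
Each open branch fixes some atoms; the unmentioned ones are free. Counting distinct full assignments: branch {W=T} (V, Y, U, X, Z) contributes 32 new; branch {U=F, V=F, X=T, Y=T} (W, Z) contributes 2 new; branch {U=F, V=F, Y=T} (W, X, Z) contributes 2 new; branch {U=T, V=T, Y=T} (W, X, Z) contributes 4 new; branch {U=T, V=T, Y=F} (W, X, Z) contributes 4 new; branch {U=T, V=F, X=T, Y=F} (W, Z) contributes 2 new; branch {U=T, X=T, Y=F} (W, V, Z) contributes 0 new; branch {U=F, V=F, X=F, Y=F} (W, Z) contributes 2 new; branch {Z=F} (W, V, Y, U, X) contributes 8 new. Total: 56.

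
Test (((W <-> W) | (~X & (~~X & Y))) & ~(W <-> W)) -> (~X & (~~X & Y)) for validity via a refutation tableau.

Valid

Assume the negation and expand:
Initial set: {~((((W <-> W) | (~X & (~~X & Y))) & ~(W <-> W)) -> (~X & (~~X & Y)))}.
~((((W <-> W) | (~X & (~~X & Y))) & ~(W <-> W)) -> (~X & (~~X & Y))): α-rule — add (((W <-> W) | (~X & (~~X & Y))) & ~(W <-> W)), ~(~X & (~~X & Y)).
(((W <-> W) | (~X & (~~X & Y))) & ~(W <-> W)): α-rule — add ((W <-> W) | (~X & (~~X & Y))), ~(W <-> W).
~(~X & (~~X & Y)): β-rule — branch into ~~X  //  ~(~~X & Y).
  branch 1 (add ~~X):
    ((W <-> W) | (~X & (~~X & Y))): β-rule — branch into (W <-> W)  //  (~X & (~~X & Y)).
      branch 1.1 (add (W <-> W)):
        ~(W <-> W): β-rule — branch into W, ~W  //  ~W, W.
          branch 1.1.1 (add W, ~W):
            × closes — contains both W and ~W.
          branch 1.1.2 (add ~W, W):
            × closes — contains both W and ~W.
      branch 1.2 (add (~X & (~~X & Y))):
        (~X & (~~X & Y)): α-rule — add ~X, (~~X & Y).
        × closes — contains both X and ~X.
  branch 2 (add ~(~~X & Y)):
    ((W <-> W) | (~X & (~~X & Y))): β-rule — branch into (W <-> W)  //  (~X & (~~X & Y)).
      branch 2.1 (add (W <-> W)):
        ~(W <-> W): β-rule — branch into W, ~W  //  ~W, W.
          branch 2.1.1 (add W, ~W):
            × closes — contains both W and ~W.
          branch 2.1.2 (add ~W, W):
            × closes — contains both W and ~W.
      branch 2.2 (add (~X & (~~X & Y))):
        (~X & (~~X & Y)): α-rule — add ~X, (~~X & Y).
        (~~X & Y): α-rule — add ~~X, Y.
        ~~X: drop double negation, giving X.
        × closes — contains both X and ~X.
All 6 branches close.
Every branch closed, so the negation is unsatisfiable and the formula is valid.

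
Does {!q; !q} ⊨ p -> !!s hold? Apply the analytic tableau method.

No

Initial set: {!q; !q; !(p -> !!s)}.
!(p -> !!s): α-rule — add p, !!!s.
!!!s: drop double negation, giving !s.
○ open, literals {p=1, q=0, s=0}.
0 branches closed, 1 open.
An open branch gives a countermodel: p=1, q=0, s=0 (unmentioned atoms arbitrary); the premises hold there but the conclusion fails.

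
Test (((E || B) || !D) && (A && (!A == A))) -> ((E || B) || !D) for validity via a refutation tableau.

Valid

Assume the negation and expand:
Initial set: {!((((E || B) || !D) && (A && (!A == A))) -> ((E || B) || !D))}.
!((((E || B) || !D) && (A && (!A == A))) -> ((E || B) || !D)): α-rule — add (((E || B) || !D) && (A && (!A == A))), !((E || B) || !D).
(((E || B) || !D) && (A && (!A == A))): α-rule — add ((E || B) || !D), (A && (!A == A)).
!((E || B) || !D): α-rule — add !(E || B), !!D.
(A && (!A == A)): α-rule — add A, (!A == A).
!(E || B): α-rule — add !E, !B.
((E || B) || !D): β-rule — branch into (E || B)  //  !D.
  branch 1 (add (E || B)):
    (!A == A): β-rule — branch into !A, A  //  !!A, !A.
      branch 1.1 (add !A, A):
        × closes — contains both A and !A.
      branch 1.2 (add !!A, !A):
        × closes — contains both A and !A.
  branch 2 (add !D):
    × closes — contains both D and !D.
All 3 branches close.
Every branch closed, so the negation is unsatisfiable and the formula is valid.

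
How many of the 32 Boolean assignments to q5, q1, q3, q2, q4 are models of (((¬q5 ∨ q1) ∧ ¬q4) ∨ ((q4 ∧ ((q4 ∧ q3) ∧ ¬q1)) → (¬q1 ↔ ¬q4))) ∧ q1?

16

Initial set: {((((¬q5 ∨ q1) ∧ ¬q4) ∨ ((q4 ∧ ((q4 ∧ q3) ∧ ¬q1)) → (¬q1 ↔ ¬q4))) ∧ q1)}.
((((¬q5 ∨ q1) ∧ ¬q4) ∨ ((q4 ∧ ((q4 ∧ q3) ∧ ¬q1)) → (¬q1 ↔ ¬q4))) ∧ q1): α-rule — add (((¬q5 ∨ q1) ∧ ¬q4) ∨ ((q4 ∧ ((q4 ∧ q3) ∧ ¬q1)) → (¬q1 ↔ ¬q4))), q1.
(((¬q5 ∨ q1) ∧ ¬q4) ∨ ((q4 ∧ ((q4 ∧ q3) ∧ ¬q1)) → (¬q1 ↔ ¬q4))): β-rule — branch into ((¬q5 ∨ q1) ∧ ¬q4)  //  ((q4 ∧ ((q4 ∧ q3) ∧ ¬q1)) → (¬q1 ↔ ¬q4)).
  branch 1 (add ((¬q5 ∨ q1) ∧ ¬q4)):
    ((¬q5 ∨ q1) ∧ ¬q4): α-rule — add (¬q5 ∨ q1), ¬q4.
    (¬q5 ∨ q1): β-rule — branch into ¬q5  //  q1.
      branch 1.1 (add ¬q5):
        ○ open, literals {q1=1, q4=0, q5=0}.
      branch 1.2 (add q1):
        ○ open, literals {q1=1, q4=0}.
  branch 2 (add ((q4 ∧ ((q4 ∧ q3) ∧ ¬q1)) → (¬q1 ↔ ¬q4))):
    ((q4 ∧ ((q4 ∧ q3) ∧ ¬q1)) → (¬q1 ↔ ¬q4)): β-rule — branch into ¬(q4 ∧ ((q4 ∧ q3) ∧ ¬q1))  //  (¬q1 ↔ ¬q4).
      branch 2.1 (add ¬(q4 ∧ ((q4 ∧ q3) ∧ ¬q1))):
        ¬(q4 ∧ ((q4 ∧ q3) ∧ ¬q1)): β-rule — branch into ¬q4  //  ¬((q4 ∧ q3) ∧ ¬q1).
          branch 2.1.1 (add ¬q4):
            ○ open, literals {q1=1, q4=0}.
          branch 2.1.2 (add ¬((q4 ∧ q3) ∧ ¬q1)):
            ¬((q4 ∧ q3) ∧ ¬q1): β-rule — branch into ¬(q4 ∧ q3)  //  ¬¬q1.
              branch 2.1.2.1 (add ¬(q4 ∧ q3)):
                ¬(q4 ∧ q3): β-rule — branch into ¬q4  //  ¬q3.
                  branch 2.1.2.1.1 (add ¬q4):
                    ○ open, literals {q1=1, q4=0}.
                  branch 2.1.2.1.2 (add ¬q3):
                    ○ open, literals {q1=1, q3=0}.
              branch 2.1.2.2 (add ¬¬q1):
                ○ open, literals {q1=1}.
      branch 2.2 (add (¬q1 ↔ ¬q4)):
        (¬q1 ↔ ¬q4): β-rule — branch into ¬q1, ¬q4  //  ¬¬q1, ¬¬q4.
          branch 2.2.1 (add ¬q1, ¬q4):
            × closes — contains both q1 and ¬q1.
          branch 2.2.2 (add ¬¬q1, ¬¬q4):
            ○ open, literals {q1=1, q4=1}.
1 branch closed, 7 open.
Each open branch fixes some atoms; the unmentioned ones are free. Counting distinct full assignments: branch {q1=1, q4=0, q5=0} (q3, q2) contributes 4 new; branch {q1=1, q4=0} (q5, q3, q2) contributes 4 new; branch {q1=1, q4=0} (q5, q3, q2) contributes 0 new; branch {q1=1, q4=0} (q5, q3, q2) contributes 0 new; branch {q1=1, q3=0} (q5, q2, q4) contributes 4 new; branch {q1=1} (q5, q3, q2, q4) contributes 4 new; branch {q1=1, q4=1} (q5, q3, q2) contributes 0 new. Total: 16.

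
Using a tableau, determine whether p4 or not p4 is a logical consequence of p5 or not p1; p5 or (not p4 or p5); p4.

Initial set: {(p5 or not p1); (p5 or (not p4 or p5)); p4; not (p4 or not p4)}.
not (p4 or not p4): α-rule — add not p4, not not p4.
× closes — contains both p4 and not p4.
All 1 branch closes.
Every branch closed, so the premises entail the conclusion.

Yes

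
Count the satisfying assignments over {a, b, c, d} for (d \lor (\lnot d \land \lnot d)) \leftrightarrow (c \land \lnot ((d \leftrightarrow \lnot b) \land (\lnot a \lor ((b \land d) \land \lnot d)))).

6

Initial set: {T ((d \lor (\lnot d \land \lnot d)) \leftrightarrow (c \land \lnot ((d \leftrightarrow \lnot b) \land (\lnot a \lor ((b \land d) \land \lnot d)))))}.
T ((d \lor (\lnot d \land \lnot d)) \leftrightarrow (c \land \lnot ((d \leftrightarrow \lnot b) \land (\lnot a \lor ((b \land d) \land \lnot d))))): β-rule — branch into T (d \lor (\lnot d \land \lnot d)), T (c \land \lnot ((d \leftrightarrow \lnot b) \land (\lnot a \lor ((b \land d) \land \lnot d))))  //  F (d \lor (\lnot d \land \lnot d)), F (c \land \lnot ((d \leftrightarrow \lnot b) \land (\lnot a \lor ((b \land d) \land \lnot d)))).
  branch 1 (add T (d \lor (\lnot d \land \lnot d)), T (c \land \lnot ((d \leftrightarrow \lnot b) \land (\lnot a \lor ((b \land d) \land \lnot d))))):
    T (c \land \lnot ((d \leftrightarrow \lnot b) \land (\lnot a \lor ((b \land d) \land \lnot d)))): α-rule — add T c, T \lnot ((d \leftrightarrow \lnot b) \land (\lnot a \lor ((b \land d) \land \lnot d))).
    T (d \lor (\lnot d \land \lnot d)): β-rule — branch into T d  //  T (\lnot d \land \lnot d).
      branch 1.1 (add T d):
        T \lnot ((d \leftrightarrow \lnot b) \land (\lnot a \lor ((b \land d) \land \lnot d))): β-rule — branch into F (d \leftrightarrow \lnot b)  //  F (\lnot a \lor ((b \land d) \land \lnot d)).
          branch 1.1.1 (add F (d \leftrightarrow \lnot b)):
            F (d \leftrightarrow \lnot b): β-rule — branch into T d, F \lnot b  //  F d, T \lnot b.
              branch 1.1.1.1 (add T d, F \lnot b):
                ○ open, literals {b=1, c=1, d=1}.
              branch 1.1.1.2 (add F d, T \lnot b):
                × closes — contains both d and \lnot d.
          branch 1.1.2 (add F (\lnot a \lor ((b \land d) \land \lnot d))):
            F (\lnot a \lor ((b \land d) \land \lnot d)): α-rule — add F \lnot a, F ((b \land d) \land \lnot d).
            F ((b \land d) \land \lnot d): β-rule — branch into F (b \land d)  //  F \lnot d.
              branch 1.1.2.1 (add F (b \land d)):
                F (b \land d): β-rule — branch into F b  //  F d.
                  branch 1.1.2.1.1 (add F b):
                    ○ open, literals {a=1, b=0, c=1, d=1}.
                  branch 1.1.2.1.2 (add F d):
                    × closes — contains both d and \lnot d.
              branch 1.1.2.2 (add F \lnot d):
                ○ open, literals {a=1, c=1, d=1}.
      branch 1.2 (add T (\lnot d \land \lnot d)):
        T (\lnot d \land \lnot d): α-rule — add T \lnot d, T \lnot d.
        T \lnot ((d \leftrightarrow \lnot b) \land (\lnot a \lor ((b \land d) \land \lnot d))): β-rule — branch into F (d \leftrightarrow \lnot b)  //  F (\lnot a \lor ((b \land d) \land \lnot d)).
          branch 1.2.1 (add F (d \leftrightarrow \lnot b)):
            F (d \leftrightarrow \lnot b): β-rule — branch into T d, F \lnot b  //  F d, T \lnot b.
              branch 1.2.1.1 (add T d, F \lnot b):
                × closes — contains both d and \lnot d.
              branch 1.2.1.2 (add F d, T \lnot b):
                ○ open, literals {b=0, c=1, d=0}.
          branch 1.2.2 (add F (\lnot a \lor ((b \land d) \land \lnot d))):
            F (\lnot a \lor ((b \land d) \land \lnot d)): α-rule — add F \lnot a, F ((b \land d) \land \lnot d).
            F ((b \land d) \land \lnot d): β-rule — branch into F (b \land d)  //  F \lnot d.
              branch 1.2.2.1 (add F (b \land d)):
                F (b \land d): β-rule — branch into F b  //  F d.
                  branch 1.2.2.1.1 (add F b):
                    ○ open, literals {a=1, b=0, c=1, d=0}.
                  branch 1.2.2.1.2 (add F d):
                    ○ open, literals {a=1, c=1, d=0}.
              branch 1.2.2.2 (add F \lnot d):
                × closes — contains both d and \lnot d.
  branch 2 (add F (d \lor (\lnot d \land \lnot d)), F (c \land \lnot ((d \leftrightarrow \lnot b) \land (\lnot a \lor ((b \land d) \land \lnot d))))):
    F (d \lor (\lnot d \land \lnot d)): α-rule — add F d, F (\lnot d \land \lnot d).
    F (c \land \lnot ((d \leftrightarrow \lnot b) \land (\lnot a \lor ((b \land d) \land \lnot d)))): β-rule — branch into F c  //  F \lnot ((d \leftrightarrow \lnot b) \land (\lnot a \lor ((b \land d) \land \lnot d))).
      branch 2.1 (add F c):
        F (\lnot d \land \lnot d): β-rule — branch into F \lnot d  //  F \lnot d.
          branch 2.1.1 (add F \lnot d):
            × closes — contains both d and \lnot d.
          branch 2.1.2 (add F \lnot d):
            × closes — contains both d and \lnot d.
      branch 2.2 (add F \lnot ((d \leftrightarrow \lnot b) \land (\lnot a \lor ((b \land d) \land \lnot d)))):
        F \lnot ((d \leftrightarrow \lnot b) \land (\lnot a \lor ((b \land d) \land \lnot d))): α-rule — add T (d \leftrightarrow \lnot b), T (\lnot a \lor ((b \land d) \land \lnot d)).
        F (\lnot d \land \lnot d): β-rule — branch into F \lnot d  //  F \lnot d.
          branch 2.2.1 (add F \lnot d):
            × closes — contains both d and \lnot d.
          branch 2.2.2 (add F \lnot d):
            × closes — contains both d and \lnot d.
8 branches closed, 6 open.
Each open branch fixes some atoms; the unmentioned ones are free. Counting distinct full assignments: branch {b=1, c=1, d=1} (a) contributes 2 new; branch {a=1, b=0, c=1, d=1} (none free) contributes 1 new; branch {a=1, c=1, d=1} (b) contributes 0 new; branch {b=0, c=1, d=0} (a) contributes 2 new; branch {a=1, b=0, c=1, d=0} (none free) contributes 0 new; branch {a=1, c=1, d=0} (b) contributes 1 new. Total: 6.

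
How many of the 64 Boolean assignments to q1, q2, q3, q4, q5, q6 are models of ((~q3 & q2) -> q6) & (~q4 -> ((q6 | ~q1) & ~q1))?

42

Initial set: {(((~q3 & q2) -> q6) & (~q4 -> ((q6 | ~q1) & ~q1)))}.
(((~q3 & q2) -> q6) & (~q4 -> ((q6 | ~q1) & ~q1))): α-rule — add ((~q3 & q2) -> q6), (~q4 -> ((q6 | ~q1) & ~q1)).
((~q3 & q2) -> q6): β-rule — branch into ~(~q3 & q2)  //  q6.
  branch 1 (add ~(~q3 & q2)):
    (~q4 -> ((q6 | ~q1) & ~q1)): β-rule — branch into ~~q4  //  ((q6 | ~q1) & ~q1).
      branch 1.1 (add ~~q4):
        ~(~q3 & q2): β-rule — branch into ~~q3  //  ~q2.
          branch 1.1.1 (add ~~q3):
            ○ open, literals {q3=true, q4=true}.
          branch 1.1.2 (add ~q2):
            ○ open, literals {q2=false, q4=true}.
      branch 1.2 (add ((q6 | ~q1) & ~q1)):
        ((q6 | ~q1) & ~q1): α-rule — add (q6 | ~q1), ~q1.
        ~(~q3 & q2): β-rule — branch into ~~q3  //  ~q2.
          branch 1.2.1 (add ~~q3):
            (q6 | ~q1): β-rule — branch into q6  //  ~q1.
              branch 1.2.1.1 (add q6):
                ○ open, literals {q1=false, q3=true, q6=true}.
              branch 1.2.1.2 (add ~q1):
                ○ open, literals {q1=false, q3=true}.
          branch 1.2.2 (add ~q2):
            (q6 | ~q1): β-rule — branch into q6  //  ~q1.
              branch 1.2.2.1 (add q6):
                ○ open, literals {q1=false, q2=false, q6=true}.
              branch 1.2.2.2 (add ~q1):
                ○ open, literals {q1=false, q2=false}.
  branch 2 (add q6):
    (~q4 -> ((q6 | ~q1) & ~q1)): β-rule — branch into ~~q4  //  ((q6 | ~q1) & ~q1).
      branch 2.1 (add ~~q4):
        ○ open, literals {q4=true, q6=true}.
      branch 2.2 (add ((q6 | ~q1) & ~q1)):
        ((q6 | ~q1) & ~q1): α-rule — add (q6 | ~q1), ~q1.
        (q6 | ~q1): β-rule — branch into q6  //  ~q1.
          branch 2.2.1 (add q6):
            ○ open, literals {q1=false, q6=true}.
          branch 2.2.2 (add ~q1):
            ○ open, literals {q1=false, q6=true}.
0 branches closed, 9 open.
Each open branch fixes some atoms; the unmentioned ones are free. Counting distinct full assignments: branch {q3=true, q4=true} (q1, q2, q5, q6) contributes 16 new; branch {q2=false, q4=true} (q1, q3, q5, q6) contributes 8 new; branch {q1=false, q3=true, q6=true} (q2, q4, q5) contributes 4 new; branch {q1=false, q3=true} (q2, q4, q5, q6) contributes 4 new; branch {q1=false, q2=false, q6=true} (q3, q4, q5) contributes 2 new; branch {q1=false, q2=false} (q3, q4, q5, q6) contributes 2 new; branch {q4=true, q6=true} (q1, q2, q3, q5) contributes 4 new; branch {q1=false, q6=true} (q2, q3, q4, q5) contributes 2 new; branch {q1=false, q6=true} (q2, q3, q4, q5) contributes 0 new. Total: 42.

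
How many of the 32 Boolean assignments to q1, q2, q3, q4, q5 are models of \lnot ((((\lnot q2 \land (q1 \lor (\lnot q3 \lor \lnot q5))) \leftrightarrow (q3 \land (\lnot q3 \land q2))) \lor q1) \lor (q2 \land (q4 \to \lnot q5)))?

Initial set: {\lnot ((((\lnot q2 \land (q1 \lor (\lnot q3 \lor \lnot q5))) \leftrightarrow (q3 \land (\lnot q3 \land q2))) \lor q1) \lor (q2 \land (q4 \to \lnot q5)))}.
\lnot ((((\lnot q2 \land (q1 \lor (\lnot q3 \lor \lnot q5))) \leftrightarrow (q3 \land (\lnot q3 \land q2))) \lor q1) \lor (q2 \land (q4 \to \lnot q5))): α-rule — add \lnot (((\lnot q2 \land (q1 \lor (\lnot q3 \lor \lnot q5))) \leftrightarrow (q3 \land (\lnot q3 \land q2))) \lor q1), \lnot (q2 \land (q4 \to \lnot q5)).
\lnot (((\lnot q2 \land (q1 \lor (\lnot q3 \lor \lnot q5))) \leftrightarrow (q3 \land (\lnot q3 \land q2))) \lor q1): α-rule — add \lnot ((\lnot q2 \land (q1 \lor (\lnot q3 \lor \lnot q5))) \leftrightarrow (q3 \land (\lnot q3 \land q2))), \lnot q1.
\lnot (q2 \land (q4 \to \lnot q5)): β-rule — branch into \lnot q2  //  \lnot (q4 \to \lnot q5).
  branch 1 (add \lnot q2):
    \lnot ((\lnot q2 \land (q1 \lor (\lnot q3 \lor \lnot q5))) \leftrightarrow (q3 \land (\lnot q3 \land q2))): β-rule — branch into (\lnot q2 \land (q1 \lor (\lnot q3 \lor \lnot q5))), \lnot (q3 \land (\lnot q3 \land q2))  //  \lnot (\lnot q2 \land (q1 \lor (\lnot q3 \lor \lnot q5))), (q3 \land (\lnot q3 \land q2)).
      branch 1.1 (add (\lnot q2 \land (q1 \lor (\lnot q3 \lor \lnot q5))), \lnot (q3 \land (\lnot q3 \land q2))):
        (\lnot q2 \land (q1 \lor (\lnot q3 \lor \lnot q5))): α-rule — add \lnot q2, (q1 \lor (\lnot q3 \lor \lnot q5)).
        \lnot (q3 \land (\lnot q3 \land q2)): β-rule — branch into \lnot q3  //  \lnot (\lnot q3 \land q2).
          branch 1.1.1 (add \lnot q3):
            (q1 \lor (\lnot q3 \lor \lnot q5)): β-rule — branch into q1  //  (\lnot q3 \lor \lnot q5).
              branch 1.1.1.1 (add q1):
                × closes — contains both q1 and \lnot q1.
              branch 1.1.1.2 (add (\lnot q3 \lor \lnot q5)):
                (\lnot q3 \lor \lnot q5): β-rule — branch into \lnot q3  //  \lnot q5.
                  branch 1.1.1.2.1 (add \lnot q3):
                    ○ open, literals {q1=F, q2=F, q3=F}.
                  branch 1.1.1.2.2 (add \lnot q5):
                    ○ open, literals {q1=F, q2=F, q3=F, q5=F}.
          branch 1.1.2 (add \lnot (\lnot q3 \land q2)):
            (q1 \lor (\lnot q3 \lor \lnot q5)): β-rule — branch into q1  //  (\lnot q3 \lor \lnot q5).
              branch 1.1.2.1 (add q1):
                × closes — contains both q1 and \lnot q1.
              branch 1.1.2.2 (add (\lnot q3 \lor \lnot q5)):
                \lnot (\lnot q3 \land q2): β-rule — branch into \lnot \lnot q3  //  \lnot q2.
                  branch 1.1.2.2.1 (add \lnot \lnot q3):
                    (\lnot q3 \lor \lnot q5): β-rule — branch into \lnot q3  //  \lnot q5.
                      branch 1.1.2.2.1.1 (add \lnot q3):
                        × closes — contains both q3 and \lnot q3.
                      branch 1.1.2.2.1.2 (add \lnot q5):
                        ○ open, literals {q1=F, q2=F, q3=T, q5=F}.
                  branch 1.1.2.2.2 (add \lnot q2):
                    (\lnot q3 \lor \lnot q5): β-rule — branch into \lnot q3  //  \lnot q5.
                      branch 1.1.2.2.2.1 (add \lnot q3):
                        ○ open, literals {q1=F, q2=F, q3=F}.
                      branch 1.1.2.2.2.2 (add \lnot q5):
                        ○ open, literals {q1=F, q2=F, q5=F}.
      branch 1.2 (add \lnot (\lnot q2 \land (q1 \lor (\lnot q3 \lor \lnot q5))), (q3 \land (\lnot q3 \land q2))):
        (q3 \land (\lnot q3 \land q2)): α-rule — add q3, (\lnot q3 \land q2).
        (\lnot q3 \land q2): α-rule — add \lnot q3, q2.
        × closes — contains both q3 and \lnot q3.
  branch 2 (add \lnot (q4 \to \lnot q5)):
    \lnot (q4 \to \lnot q5): α-rule — add q4, \lnot \lnot q5.
    \lnot ((\lnot q2 \land (q1 \lor (\lnot q3 \lor \lnot q5))) \leftrightarrow (q3 \land (\lnot q3 \land q2))): β-rule — branch into (\lnot q2 \land (q1 \lor (\lnot q3 \lor \lnot q5))), \lnot (q3 \land (\lnot q3 \land q2))  //  \lnot (\lnot q2 \land (q1 \lor (\lnot q3 \lor \lnot q5))), (q3 \land (\lnot q3 \land q2)).
      branch 2.1 (add (\lnot q2 \land (q1 \lor (\lnot q3 \lor \lnot q5))), \lnot (q3 \land (\lnot q3 \land q2))):
        (\lnot q2 \land (q1 \lor (\lnot q3 \lor \lnot q5))): α-rule — add \lnot q2, (q1 \lor (\lnot q3 \lor \lnot q5)).
        \lnot (q3 \land (\lnot q3 \land q2)): β-rule — branch into \lnot q3  //  \lnot (\lnot q3 \land q2).
          branch 2.1.1 (add \lnot q3):
            (q1 \lor (\lnot q3 \lor \lnot q5)): β-rule — branch into q1  //  (\lnot q3 \lor \lnot q5).
              branch 2.1.1.1 (add q1):
                × closes — contains both q1 and \lnot q1.
              branch 2.1.1.2 (add (\lnot q3 \lor \lnot q5)):
                (\lnot q3 \lor \lnot q5): β-rule — branch into \lnot q3  //  \lnot q5.
                  branch 2.1.1.2.1 (add \lnot q3):
                    ○ open, literals {q1=F, q2=F, q3=F, q4=T, q5=T}.
                  branch 2.1.1.2.2 (add \lnot q5):
                    × closes — contains both q5 and \lnot q5.
          branch 2.1.2 (add \lnot (\lnot q3 \land q2)):
            (q1 \lor (\lnot q3 \lor \lnot q5)): β-rule — branch into q1  //  (\lnot q3 \lor \lnot q5).
              branch 2.1.2.1 (add q1):
                × closes — contains both q1 and \lnot q1.
              branch 2.1.2.2 (add (\lnot q3 \lor \lnot q5)):
                \lnot (\lnot q3 \land q2): β-rule — branch into \lnot \lnot q3  //  \lnot q2.
                  branch 2.1.2.2.1 (add \lnot \lnot q3):
                    (\lnot q3 \lor \lnot q5): β-rule — branch into \lnot q3  //  \lnot q5.
                      branch 2.1.2.2.1.1 (add \lnot q3):
                        × closes — contains both q3 and \lnot q3.
                      branch 2.1.2.2.1.2 (add \lnot q5):
                        × closes — contains both q5 and \lnot q5.
                  branch 2.1.2.2.2 (add \lnot q2):
                    (\lnot q3 \lor \lnot q5): β-rule — branch into \lnot q3  //  \lnot q5.
                      branch 2.1.2.2.2.1 (add \lnot q3):
                        ○ open, literals {q1=F, q2=F, q3=F, q4=T, q5=T}.
                      branch 2.1.2.2.2.2 (add \lnot q5):
                        × closes — contains both q5 and \lnot q5.
      branch 2.2 (add \lnot (\lnot q2 \land (q1 \lor (\lnot q3 \lor \lnot q5))), (q3 \land (\lnot q3 \land q2))):
        (q3 \land (\lnot q3 \land q2)): α-rule — add q3, (\lnot q3 \land q2).
        (\lnot q3 \land q2): α-rule — add \lnot q3, q2.
        × closes — contains both q3 and \lnot q3.
11 branches closed, 7 open.
Each open branch fixes some atoms; the unmentioned ones are free. Counting distinct full assignments: branch {q1=F, q2=F, q3=F} (q4, q5) contributes 4 new; branch {q1=F, q2=F, q3=F, q5=F} (q4) contributes 0 new; branch {q1=F, q2=F, q3=T, q5=F} (q4) contributes 2 new; branch {q1=F, q2=F, q3=F} (q4, q5) contributes 0 new; branch {q1=F, q2=F, q5=F} (q3, q4) contributes 0 new; branch {q1=F, q2=F, q3=F, q4=T, q5=T} (none free) contributes 0 new; branch {q1=F, q2=F, q3=F, q4=T, q5=T} (none free) contributes 0 new. Total: 6.

6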